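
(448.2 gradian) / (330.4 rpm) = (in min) 0.003391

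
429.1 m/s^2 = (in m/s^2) 429.1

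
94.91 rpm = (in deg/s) 569.5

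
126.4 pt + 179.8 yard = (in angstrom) 1.645e+12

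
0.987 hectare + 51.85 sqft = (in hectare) 0.9875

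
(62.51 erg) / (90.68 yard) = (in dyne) 0.007539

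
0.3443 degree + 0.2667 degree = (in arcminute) 36.66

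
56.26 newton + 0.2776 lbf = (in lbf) 12.93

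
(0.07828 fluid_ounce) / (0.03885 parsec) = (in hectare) 1.931e-25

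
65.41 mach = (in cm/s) 2.227e+06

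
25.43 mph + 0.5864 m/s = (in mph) 26.74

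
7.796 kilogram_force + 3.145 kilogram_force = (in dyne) 1.073e+07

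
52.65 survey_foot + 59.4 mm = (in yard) 17.61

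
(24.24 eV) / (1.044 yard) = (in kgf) 4.148e-19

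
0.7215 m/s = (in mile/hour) 1.614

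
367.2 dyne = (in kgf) 0.0003744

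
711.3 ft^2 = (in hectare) 0.006608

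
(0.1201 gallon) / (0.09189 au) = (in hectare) 3.307e-18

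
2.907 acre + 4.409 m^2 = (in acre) 2.908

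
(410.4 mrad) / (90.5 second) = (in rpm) 0.0433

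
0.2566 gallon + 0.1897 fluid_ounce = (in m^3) 0.0009769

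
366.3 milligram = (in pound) 0.0008076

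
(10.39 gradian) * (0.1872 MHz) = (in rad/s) 3.055e+04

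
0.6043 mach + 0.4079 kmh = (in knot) 400.2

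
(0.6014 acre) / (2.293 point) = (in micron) 3.009e+12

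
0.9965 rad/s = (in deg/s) 57.1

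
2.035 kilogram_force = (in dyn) 1.996e+06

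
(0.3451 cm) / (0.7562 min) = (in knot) 0.0001478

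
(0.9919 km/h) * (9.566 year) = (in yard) 9.09e+07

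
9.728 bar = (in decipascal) 9.728e+06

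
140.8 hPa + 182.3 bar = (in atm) 180.1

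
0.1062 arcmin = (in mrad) 0.03089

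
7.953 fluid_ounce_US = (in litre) 0.2352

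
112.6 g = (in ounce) 3.972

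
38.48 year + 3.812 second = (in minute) 2.023e+07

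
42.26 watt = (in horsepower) 0.05667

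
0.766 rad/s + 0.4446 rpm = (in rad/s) 0.8126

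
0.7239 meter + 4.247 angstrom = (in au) 4.839e-12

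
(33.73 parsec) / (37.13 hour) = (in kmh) 2.803e+13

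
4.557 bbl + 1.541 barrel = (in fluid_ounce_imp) 3.412e+04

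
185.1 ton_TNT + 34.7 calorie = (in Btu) 7.34e+08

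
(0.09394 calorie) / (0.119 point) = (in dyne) 9.363e+08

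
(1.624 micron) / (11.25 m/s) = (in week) 2.387e-13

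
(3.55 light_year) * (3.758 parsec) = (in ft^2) 4.192e+34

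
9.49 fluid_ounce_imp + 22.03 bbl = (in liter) 3503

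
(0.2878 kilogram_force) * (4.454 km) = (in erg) 1.257e+11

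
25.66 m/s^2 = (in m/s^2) 25.66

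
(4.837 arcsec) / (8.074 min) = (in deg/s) 2.774e-06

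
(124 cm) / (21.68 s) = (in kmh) 0.2059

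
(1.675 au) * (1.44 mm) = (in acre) 8.916e+04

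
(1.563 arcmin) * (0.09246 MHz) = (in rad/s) 42.04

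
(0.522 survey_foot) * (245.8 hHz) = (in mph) 8748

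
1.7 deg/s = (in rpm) 0.2833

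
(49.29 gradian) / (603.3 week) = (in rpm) 2.026e-08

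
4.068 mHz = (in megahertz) 4.068e-09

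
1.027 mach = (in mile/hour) 782.2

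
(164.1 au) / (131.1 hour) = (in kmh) 1.873e+08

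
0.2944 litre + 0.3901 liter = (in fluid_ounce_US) 23.15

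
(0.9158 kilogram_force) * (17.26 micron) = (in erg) 1550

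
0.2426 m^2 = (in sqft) 2.611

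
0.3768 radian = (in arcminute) 1295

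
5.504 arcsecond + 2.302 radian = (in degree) 131.9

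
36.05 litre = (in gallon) 9.523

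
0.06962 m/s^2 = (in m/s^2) 0.06962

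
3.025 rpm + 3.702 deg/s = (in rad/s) 0.3814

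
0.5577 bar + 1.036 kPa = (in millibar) 568.1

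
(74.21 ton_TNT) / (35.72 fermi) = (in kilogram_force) 8.864e+23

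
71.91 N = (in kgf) 7.333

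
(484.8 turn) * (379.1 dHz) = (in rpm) 1.103e+06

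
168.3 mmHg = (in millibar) 224.4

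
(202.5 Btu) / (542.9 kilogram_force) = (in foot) 131.7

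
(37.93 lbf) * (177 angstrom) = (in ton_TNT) 7.138e-16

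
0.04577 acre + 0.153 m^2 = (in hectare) 0.01854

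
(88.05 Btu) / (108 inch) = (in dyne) 3.386e+09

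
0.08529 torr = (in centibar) 0.01137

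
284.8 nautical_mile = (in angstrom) 5.274e+15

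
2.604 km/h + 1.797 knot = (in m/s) 1.648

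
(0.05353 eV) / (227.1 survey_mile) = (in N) 2.347e-26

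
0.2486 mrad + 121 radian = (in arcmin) 4.16e+05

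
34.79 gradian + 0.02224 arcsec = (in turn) 0.08698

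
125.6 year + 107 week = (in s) 4.026e+09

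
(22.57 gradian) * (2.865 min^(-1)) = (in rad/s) 0.01693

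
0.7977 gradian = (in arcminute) 43.08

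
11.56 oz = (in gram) 327.7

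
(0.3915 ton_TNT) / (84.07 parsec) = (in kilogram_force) 6.439e-11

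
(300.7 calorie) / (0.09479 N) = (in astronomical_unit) 8.872e-08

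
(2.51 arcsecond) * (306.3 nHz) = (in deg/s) 2.136e-10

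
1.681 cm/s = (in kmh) 0.06052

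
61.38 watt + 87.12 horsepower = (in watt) 6.503e+04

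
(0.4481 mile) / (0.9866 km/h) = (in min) 43.86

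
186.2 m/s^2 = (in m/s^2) 186.2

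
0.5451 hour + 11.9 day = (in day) 11.92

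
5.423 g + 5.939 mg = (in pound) 0.01197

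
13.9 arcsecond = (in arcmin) 0.2317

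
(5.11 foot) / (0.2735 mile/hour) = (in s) 12.74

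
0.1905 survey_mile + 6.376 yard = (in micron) 3.124e+08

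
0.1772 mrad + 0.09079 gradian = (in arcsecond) 330.7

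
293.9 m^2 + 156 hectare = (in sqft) 1.679e+07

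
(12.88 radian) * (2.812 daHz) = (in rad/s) 362.2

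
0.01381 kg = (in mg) 1.381e+04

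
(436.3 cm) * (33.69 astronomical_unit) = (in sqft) 2.367e+14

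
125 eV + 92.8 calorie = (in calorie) 92.8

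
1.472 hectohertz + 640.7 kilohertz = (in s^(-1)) 6.408e+05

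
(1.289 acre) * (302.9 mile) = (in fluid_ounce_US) 8.598e+13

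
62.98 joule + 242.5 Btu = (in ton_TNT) 6.116e-05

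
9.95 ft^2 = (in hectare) 9.244e-05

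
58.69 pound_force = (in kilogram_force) 26.62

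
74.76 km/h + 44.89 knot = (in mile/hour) 98.11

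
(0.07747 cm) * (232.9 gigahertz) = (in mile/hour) 4.036e+08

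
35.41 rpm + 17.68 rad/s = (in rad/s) 21.39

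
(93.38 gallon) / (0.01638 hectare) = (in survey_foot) 0.00708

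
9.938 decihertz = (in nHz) 9.938e+08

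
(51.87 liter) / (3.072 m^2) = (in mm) 16.88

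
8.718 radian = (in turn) 1.388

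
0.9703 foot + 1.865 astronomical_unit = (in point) 7.909e+14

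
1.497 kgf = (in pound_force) 3.3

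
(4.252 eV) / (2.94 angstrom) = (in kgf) 2.363e-10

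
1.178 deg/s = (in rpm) 0.1963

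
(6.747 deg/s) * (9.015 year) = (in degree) 1.918e+09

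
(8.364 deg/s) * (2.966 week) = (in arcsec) 5.401e+10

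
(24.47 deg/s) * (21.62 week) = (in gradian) 3.555e+08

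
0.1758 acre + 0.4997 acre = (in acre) 0.6755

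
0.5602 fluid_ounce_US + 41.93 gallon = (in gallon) 41.93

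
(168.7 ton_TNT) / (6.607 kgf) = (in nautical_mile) 5.882e+06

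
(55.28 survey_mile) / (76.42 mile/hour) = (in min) 43.4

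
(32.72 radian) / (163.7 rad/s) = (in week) 3.305e-07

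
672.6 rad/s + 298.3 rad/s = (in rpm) 9271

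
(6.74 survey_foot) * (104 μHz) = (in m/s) 0.0002137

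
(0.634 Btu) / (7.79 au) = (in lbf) 1.29e-10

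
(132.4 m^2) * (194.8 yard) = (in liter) 2.358e+07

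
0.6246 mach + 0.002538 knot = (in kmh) 765.6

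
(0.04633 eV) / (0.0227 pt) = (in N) 9.269e-16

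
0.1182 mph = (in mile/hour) 0.1182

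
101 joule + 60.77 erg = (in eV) 6.304e+20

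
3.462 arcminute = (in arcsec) 207.7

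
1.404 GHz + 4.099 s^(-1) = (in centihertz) 1.404e+11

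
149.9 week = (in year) 2.875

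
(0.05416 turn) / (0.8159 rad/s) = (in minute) 0.006951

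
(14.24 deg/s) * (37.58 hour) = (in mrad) 3.362e+07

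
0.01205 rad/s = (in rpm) 0.1151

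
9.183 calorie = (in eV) 2.398e+20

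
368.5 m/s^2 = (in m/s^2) 368.5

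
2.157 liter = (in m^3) 0.002157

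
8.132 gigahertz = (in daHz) 8.132e+08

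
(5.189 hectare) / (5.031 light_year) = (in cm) 1.09e-10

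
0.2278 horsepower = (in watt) 169.9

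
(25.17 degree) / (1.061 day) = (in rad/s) 4.792e-06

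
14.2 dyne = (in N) 0.000142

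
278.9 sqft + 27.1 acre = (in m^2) 1.097e+05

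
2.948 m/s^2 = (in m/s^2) 2.948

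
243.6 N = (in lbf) 54.76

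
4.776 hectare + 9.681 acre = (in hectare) 8.694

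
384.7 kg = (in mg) 3.847e+08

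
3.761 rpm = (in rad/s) 0.3939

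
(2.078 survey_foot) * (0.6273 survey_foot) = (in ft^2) 1.304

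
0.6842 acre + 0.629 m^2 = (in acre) 0.6844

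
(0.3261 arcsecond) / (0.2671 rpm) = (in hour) 1.57e-08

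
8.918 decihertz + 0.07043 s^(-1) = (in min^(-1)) 57.73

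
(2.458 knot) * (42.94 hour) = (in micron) 1.955e+11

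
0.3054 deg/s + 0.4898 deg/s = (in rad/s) 0.01388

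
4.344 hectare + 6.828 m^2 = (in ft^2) 4.677e+05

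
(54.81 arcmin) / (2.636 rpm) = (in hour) 1.604e-05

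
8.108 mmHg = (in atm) 0.01067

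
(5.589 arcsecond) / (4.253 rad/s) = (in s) 6.371e-06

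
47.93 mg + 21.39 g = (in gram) 21.44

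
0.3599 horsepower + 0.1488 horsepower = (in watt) 379.3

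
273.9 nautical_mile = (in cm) 5.073e+07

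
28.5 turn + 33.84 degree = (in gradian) 1.144e+04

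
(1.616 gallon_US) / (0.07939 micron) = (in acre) 19.04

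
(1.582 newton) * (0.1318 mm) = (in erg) 2085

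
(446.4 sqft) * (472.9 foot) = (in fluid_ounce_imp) 2.104e+08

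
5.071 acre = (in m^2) 2.052e+04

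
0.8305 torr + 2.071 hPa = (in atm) 0.003137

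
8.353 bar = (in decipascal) 8.353e+06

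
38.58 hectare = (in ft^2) 4.153e+06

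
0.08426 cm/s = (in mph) 0.001885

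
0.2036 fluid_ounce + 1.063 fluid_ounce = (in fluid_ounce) 1.267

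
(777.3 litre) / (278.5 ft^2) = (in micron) 3.004e+04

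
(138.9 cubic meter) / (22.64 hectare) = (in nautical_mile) 3.313e-07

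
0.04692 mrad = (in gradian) 0.002987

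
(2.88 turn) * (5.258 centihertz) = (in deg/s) 54.51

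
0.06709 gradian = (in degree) 0.06038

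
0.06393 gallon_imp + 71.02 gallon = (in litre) 269.1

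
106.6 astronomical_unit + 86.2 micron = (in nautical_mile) 8.611e+09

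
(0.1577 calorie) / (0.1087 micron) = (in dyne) 6.07e+11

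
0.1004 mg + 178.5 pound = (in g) 8.097e+04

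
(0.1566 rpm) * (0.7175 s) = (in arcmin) 40.45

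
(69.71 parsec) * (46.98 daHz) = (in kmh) 3.638e+21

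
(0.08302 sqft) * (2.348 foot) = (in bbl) 0.03472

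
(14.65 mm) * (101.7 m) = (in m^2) 1.49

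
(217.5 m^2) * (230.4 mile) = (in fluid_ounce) 2.727e+12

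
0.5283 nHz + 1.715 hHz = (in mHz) 1.715e+05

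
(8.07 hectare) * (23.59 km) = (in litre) 1.904e+12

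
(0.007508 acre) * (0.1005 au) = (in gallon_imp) 1.005e+14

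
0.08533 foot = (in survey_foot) 0.08533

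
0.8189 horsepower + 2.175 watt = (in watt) 612.8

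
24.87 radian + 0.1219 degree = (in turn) 3.959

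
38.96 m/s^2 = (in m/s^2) 38.96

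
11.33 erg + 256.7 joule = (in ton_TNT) 6.135e-08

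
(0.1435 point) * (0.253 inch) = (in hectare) 3.253e-11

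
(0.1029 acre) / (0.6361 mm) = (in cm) 6.546e+07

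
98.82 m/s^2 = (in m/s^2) 98.82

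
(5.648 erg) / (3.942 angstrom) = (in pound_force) 322.1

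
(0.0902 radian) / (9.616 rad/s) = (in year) 2.974e-10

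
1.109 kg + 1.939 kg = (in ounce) 107.5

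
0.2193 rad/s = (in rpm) 2.094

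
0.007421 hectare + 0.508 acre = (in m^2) 2130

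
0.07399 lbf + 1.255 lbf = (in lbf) 1.329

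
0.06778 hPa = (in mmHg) 0.05084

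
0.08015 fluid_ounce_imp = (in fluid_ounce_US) 0.077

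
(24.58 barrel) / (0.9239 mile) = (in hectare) 2.628e-07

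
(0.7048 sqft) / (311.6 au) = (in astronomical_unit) 9.39e-27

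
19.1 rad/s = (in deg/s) 1094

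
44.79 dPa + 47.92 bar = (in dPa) 4.792e+07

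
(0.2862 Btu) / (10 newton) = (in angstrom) 3.02e+11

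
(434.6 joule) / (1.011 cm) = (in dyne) 4.299e+09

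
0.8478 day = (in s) 7.325e+04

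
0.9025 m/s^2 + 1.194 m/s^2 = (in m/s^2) 2.096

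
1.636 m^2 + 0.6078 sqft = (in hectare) 0.0001692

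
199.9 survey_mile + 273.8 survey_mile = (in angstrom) 7.623e+15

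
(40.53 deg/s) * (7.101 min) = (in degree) 1.727e+04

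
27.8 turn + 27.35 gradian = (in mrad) 1.751e+05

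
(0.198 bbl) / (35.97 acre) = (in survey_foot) 7.095e-07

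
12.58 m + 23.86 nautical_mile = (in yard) 4.834e+04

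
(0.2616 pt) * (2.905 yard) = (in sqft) 0.002639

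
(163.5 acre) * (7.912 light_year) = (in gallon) 1.308e+25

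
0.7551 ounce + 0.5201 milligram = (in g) 21.41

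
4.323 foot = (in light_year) 1.393e-16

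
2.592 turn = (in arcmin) 5.599e+04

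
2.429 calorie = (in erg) 1.016e+08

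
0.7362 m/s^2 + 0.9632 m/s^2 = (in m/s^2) 1.699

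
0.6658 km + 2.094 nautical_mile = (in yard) 4969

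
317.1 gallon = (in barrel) 7.55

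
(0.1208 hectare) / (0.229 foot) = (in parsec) 5.609e-13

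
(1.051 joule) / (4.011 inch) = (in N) 10.32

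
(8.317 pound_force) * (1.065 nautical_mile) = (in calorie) 1.744e+04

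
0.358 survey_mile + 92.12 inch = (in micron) 5.785e+08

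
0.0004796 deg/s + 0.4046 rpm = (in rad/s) 0.04238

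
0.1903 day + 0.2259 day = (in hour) 9.989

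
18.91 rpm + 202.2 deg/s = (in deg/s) 315.7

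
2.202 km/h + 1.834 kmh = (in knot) 2.179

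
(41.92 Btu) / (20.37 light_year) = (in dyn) 2.295e-08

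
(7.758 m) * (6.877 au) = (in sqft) 8.591e+13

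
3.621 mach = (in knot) 2397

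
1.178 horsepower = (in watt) 878.4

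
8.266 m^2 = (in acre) 0.002043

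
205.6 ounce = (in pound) 12.85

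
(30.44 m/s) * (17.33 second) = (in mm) 5.275e+05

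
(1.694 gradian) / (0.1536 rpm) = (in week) 2.735e-06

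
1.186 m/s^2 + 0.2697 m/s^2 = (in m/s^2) 1.456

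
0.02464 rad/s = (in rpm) 0.2353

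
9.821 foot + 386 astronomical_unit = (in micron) 5.774e+19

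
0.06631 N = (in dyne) 6631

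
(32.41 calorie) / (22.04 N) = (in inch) 242.2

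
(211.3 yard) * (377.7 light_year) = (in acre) 1.706e+17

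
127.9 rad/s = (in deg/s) 7328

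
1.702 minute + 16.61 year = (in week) 866.1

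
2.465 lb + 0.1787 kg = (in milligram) 1.297e+06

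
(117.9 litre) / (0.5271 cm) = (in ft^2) 240.8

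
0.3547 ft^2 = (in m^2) 0.03295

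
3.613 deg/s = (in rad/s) 0.06306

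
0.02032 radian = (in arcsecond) 4191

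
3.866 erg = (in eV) 2.413e+12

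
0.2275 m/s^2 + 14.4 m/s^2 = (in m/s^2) 14.63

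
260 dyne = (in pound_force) 0.0005845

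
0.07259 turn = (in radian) 0.4561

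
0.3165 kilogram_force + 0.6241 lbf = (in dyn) 5.88e+05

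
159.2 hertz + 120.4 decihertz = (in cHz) 1.712e+04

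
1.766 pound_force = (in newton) 7.856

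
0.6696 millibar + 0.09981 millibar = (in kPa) 0.07694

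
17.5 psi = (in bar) 1.207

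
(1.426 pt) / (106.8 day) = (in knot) 1.06e-10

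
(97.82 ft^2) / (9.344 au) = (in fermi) 6501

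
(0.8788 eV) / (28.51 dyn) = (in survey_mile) 3.069e-19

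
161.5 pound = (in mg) 7.326e+07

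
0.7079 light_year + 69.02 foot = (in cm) 6.697e+17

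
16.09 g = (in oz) 0.5676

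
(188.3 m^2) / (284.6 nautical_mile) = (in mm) 0.3573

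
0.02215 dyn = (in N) 2.215e-07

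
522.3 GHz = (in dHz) 5.223e+12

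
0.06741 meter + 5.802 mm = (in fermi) 7.321e+13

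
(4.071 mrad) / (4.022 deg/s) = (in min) 0.0009666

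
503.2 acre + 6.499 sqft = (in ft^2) 2.192e+07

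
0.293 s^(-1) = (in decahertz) 0.0293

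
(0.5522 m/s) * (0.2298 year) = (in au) 2.675e-05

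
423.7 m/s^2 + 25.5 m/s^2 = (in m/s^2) 449.2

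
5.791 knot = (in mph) 6.664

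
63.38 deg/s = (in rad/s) 1.106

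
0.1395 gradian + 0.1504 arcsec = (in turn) 0.0003489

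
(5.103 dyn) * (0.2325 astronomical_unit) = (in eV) 1.108e+25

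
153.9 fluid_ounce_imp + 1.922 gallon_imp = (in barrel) 0.08246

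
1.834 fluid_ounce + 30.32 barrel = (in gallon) 1273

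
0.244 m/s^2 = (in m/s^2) 0.244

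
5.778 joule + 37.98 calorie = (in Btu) 0.1561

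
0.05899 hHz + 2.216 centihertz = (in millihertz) 5921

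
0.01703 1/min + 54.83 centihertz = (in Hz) 0.5486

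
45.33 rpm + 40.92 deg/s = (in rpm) 52.15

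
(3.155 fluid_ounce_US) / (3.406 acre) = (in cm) 6.769e-07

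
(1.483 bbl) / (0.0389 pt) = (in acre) 4.246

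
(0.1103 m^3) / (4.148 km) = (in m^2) 2.659e-05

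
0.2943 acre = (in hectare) 0.1191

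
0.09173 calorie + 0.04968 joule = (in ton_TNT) 1.036e-10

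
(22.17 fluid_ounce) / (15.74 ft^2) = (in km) 4.484e-07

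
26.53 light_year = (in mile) 1.56e+14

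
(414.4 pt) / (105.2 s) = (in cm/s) 0.139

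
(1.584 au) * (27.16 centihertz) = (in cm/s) 6.436e+12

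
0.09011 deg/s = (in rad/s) 0.001573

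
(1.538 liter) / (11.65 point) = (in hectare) 3.742e-05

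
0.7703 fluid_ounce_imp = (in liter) 0.02189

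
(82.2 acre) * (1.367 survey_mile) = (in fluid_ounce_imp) 2.576e+13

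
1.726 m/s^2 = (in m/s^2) 1.726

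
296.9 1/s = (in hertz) 296.9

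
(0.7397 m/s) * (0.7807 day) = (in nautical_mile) 26.94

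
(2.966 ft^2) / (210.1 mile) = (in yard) 8.912e-07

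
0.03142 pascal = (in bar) 3.142e-07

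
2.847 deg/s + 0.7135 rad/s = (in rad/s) 0.7632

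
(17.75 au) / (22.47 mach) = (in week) 573.8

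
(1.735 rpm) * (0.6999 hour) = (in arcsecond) 9.443e+07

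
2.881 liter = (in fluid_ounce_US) 97.42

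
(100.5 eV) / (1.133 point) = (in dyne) 4.029e-09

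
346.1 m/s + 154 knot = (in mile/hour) 951.4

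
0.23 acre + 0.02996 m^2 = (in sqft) 1.002e+04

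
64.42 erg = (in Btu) 6.106e-09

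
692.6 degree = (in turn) 1.924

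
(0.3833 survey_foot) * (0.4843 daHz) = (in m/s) 0.5658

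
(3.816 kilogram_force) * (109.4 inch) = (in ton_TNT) 2.485e-08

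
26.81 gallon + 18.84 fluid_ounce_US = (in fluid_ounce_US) 3451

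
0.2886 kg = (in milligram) 2.886e+05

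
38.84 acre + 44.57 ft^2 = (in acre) 38.84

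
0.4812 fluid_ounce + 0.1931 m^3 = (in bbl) 1.215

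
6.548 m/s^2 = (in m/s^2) 6.548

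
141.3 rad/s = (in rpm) 1349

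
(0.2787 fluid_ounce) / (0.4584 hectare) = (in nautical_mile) 9.709e-13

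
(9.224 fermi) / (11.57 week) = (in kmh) 4.745e-21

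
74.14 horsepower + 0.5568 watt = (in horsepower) 74.14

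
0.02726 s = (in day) 3.155e-07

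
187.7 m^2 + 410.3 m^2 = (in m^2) 598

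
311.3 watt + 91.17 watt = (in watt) 402.5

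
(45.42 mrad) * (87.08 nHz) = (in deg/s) 2.266e-07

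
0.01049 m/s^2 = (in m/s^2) 0.01049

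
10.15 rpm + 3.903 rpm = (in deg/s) 84.32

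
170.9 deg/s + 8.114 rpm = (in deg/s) 219.6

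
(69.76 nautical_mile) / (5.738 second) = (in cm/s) 2.252e+06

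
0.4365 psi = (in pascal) 3010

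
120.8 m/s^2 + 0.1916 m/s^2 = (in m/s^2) 121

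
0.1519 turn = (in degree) 54.68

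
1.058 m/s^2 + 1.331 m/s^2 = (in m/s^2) 2.389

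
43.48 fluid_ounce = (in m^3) 0.001286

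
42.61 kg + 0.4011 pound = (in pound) 94.34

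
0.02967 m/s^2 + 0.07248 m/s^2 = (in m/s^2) 0.1022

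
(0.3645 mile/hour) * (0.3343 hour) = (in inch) 7721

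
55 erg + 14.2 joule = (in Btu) 0.01346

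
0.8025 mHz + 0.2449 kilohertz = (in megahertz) 0.0002449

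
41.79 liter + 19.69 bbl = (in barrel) 19.95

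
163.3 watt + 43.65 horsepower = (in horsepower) 43.87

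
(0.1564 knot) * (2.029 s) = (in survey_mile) 0.0001014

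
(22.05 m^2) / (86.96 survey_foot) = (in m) 0.8319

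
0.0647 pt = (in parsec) 7.397e-22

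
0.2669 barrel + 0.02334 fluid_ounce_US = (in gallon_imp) 9.334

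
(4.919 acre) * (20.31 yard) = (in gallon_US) 9.766e+07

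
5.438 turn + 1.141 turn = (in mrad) 4.134e+04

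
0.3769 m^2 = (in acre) 9.313e-05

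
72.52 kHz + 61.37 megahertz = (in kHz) 6.144e+04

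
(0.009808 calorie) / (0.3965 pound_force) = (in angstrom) 2.327e+08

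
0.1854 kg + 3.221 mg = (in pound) 0.4087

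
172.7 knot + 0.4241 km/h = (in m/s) 88.96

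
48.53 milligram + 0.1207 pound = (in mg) 5.48e+04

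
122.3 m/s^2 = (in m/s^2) 122.3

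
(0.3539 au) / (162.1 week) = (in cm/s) 5.4e+04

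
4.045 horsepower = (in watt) 3016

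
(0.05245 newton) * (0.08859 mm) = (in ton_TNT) 1.111e-15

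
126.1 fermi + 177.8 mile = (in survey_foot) 9.388e+05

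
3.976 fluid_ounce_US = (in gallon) 0.03106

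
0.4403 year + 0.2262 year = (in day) 243.3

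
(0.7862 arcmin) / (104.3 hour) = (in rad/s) 6.091e-10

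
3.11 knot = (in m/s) 1.6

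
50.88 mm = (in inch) 2.003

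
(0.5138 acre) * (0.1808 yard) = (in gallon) 9.081e+04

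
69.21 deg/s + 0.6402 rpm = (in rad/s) 1.275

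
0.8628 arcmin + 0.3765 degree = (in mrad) 6.822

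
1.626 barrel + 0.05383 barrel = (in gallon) 70.55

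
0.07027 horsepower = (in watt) 52.4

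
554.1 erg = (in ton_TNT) 1.324e-14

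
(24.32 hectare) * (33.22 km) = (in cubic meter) 8.079e+09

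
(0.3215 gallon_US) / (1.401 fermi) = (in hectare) 8.687e+07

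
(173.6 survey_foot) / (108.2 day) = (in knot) 1.1e-05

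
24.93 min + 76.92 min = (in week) 0.0101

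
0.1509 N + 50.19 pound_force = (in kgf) 22.78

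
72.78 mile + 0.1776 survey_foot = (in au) 7.83e-07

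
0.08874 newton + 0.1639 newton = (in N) 0.2526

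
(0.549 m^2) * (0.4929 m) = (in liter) 270.6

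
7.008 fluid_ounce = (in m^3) 0.0002073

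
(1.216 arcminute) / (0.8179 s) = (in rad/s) 0.0004325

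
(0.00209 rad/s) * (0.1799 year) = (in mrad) 1.186e+07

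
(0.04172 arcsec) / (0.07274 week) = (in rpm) 4.39e-11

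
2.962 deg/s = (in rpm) 0.4937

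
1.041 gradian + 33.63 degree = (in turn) 0.09602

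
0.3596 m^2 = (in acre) 8.886e-05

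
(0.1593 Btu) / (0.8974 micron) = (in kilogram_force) 1.91e+07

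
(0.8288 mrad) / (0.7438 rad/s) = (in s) 0.001114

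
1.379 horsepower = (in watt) 1028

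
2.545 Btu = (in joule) 2685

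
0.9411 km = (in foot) 3088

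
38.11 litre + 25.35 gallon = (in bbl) 0.8433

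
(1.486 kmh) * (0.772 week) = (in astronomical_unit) 1.288e-06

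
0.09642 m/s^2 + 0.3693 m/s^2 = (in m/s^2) 0.4657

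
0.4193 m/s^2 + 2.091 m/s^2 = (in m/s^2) 2.51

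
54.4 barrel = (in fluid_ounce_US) 2.925e+05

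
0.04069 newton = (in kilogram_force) 0.004149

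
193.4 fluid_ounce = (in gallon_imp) 1.258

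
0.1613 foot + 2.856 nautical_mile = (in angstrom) 5.289e+13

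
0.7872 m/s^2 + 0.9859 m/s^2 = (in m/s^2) 1.773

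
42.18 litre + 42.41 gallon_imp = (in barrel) 1.478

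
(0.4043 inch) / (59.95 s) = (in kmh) 0.0006167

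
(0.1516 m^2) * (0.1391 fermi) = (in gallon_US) 5.571e-15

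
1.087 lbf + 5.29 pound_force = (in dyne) 2.837e+06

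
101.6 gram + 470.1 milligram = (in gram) 102.1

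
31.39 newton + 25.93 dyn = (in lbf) 7.057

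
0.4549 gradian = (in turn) 0.001137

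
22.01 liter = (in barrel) 0.1384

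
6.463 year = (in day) 2359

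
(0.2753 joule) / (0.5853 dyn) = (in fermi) 4.704e+19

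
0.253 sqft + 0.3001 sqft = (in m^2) 0.05138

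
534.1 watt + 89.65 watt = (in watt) 623.8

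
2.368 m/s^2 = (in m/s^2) 2.368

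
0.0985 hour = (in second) 354.6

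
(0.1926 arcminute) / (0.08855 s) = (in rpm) 0.006042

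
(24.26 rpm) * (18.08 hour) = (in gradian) 1.053e+07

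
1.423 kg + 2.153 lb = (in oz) 84.64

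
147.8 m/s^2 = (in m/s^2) 147.8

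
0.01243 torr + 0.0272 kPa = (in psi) 0.004185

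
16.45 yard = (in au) 1.005e-10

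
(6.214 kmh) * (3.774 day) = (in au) 3.762e-06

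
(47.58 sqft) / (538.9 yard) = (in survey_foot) 0.02943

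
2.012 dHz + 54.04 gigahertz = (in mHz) 5.404e+13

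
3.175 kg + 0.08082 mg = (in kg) 3.175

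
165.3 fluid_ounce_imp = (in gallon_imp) 1.033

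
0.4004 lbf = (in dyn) 1.781e+05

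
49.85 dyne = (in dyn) 49.85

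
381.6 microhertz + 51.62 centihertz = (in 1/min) 30.99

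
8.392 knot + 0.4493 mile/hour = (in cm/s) 451.8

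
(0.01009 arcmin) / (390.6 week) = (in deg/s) 7.119e-13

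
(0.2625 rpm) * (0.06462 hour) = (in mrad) 6395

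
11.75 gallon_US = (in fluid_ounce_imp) 1565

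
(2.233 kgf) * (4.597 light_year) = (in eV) 5.944e+36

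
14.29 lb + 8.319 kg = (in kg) 14.8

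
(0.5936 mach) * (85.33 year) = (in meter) 5.439e+11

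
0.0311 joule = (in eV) 1.941e+17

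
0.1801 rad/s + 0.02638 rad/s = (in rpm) 1.972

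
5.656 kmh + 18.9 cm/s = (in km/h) 6.336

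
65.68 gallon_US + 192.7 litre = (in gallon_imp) 97.08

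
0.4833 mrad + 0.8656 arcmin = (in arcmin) 2.527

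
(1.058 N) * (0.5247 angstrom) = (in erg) 0.0005551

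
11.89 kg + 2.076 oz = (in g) 1.195e+04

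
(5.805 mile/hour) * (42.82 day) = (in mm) 9.601e+09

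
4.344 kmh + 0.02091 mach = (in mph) 18.63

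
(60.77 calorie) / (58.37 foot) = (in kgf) 1.457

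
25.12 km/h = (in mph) 15.61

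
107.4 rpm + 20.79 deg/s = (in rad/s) 11.61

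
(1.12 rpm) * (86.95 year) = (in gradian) 2.047e+10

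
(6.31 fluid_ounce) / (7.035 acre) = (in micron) 0.006555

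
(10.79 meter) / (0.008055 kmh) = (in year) 0.0001529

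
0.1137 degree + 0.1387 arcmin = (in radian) 0.002025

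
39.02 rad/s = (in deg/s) 2236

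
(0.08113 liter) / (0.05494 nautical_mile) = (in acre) 1.97e-10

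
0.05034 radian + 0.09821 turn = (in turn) 0.1062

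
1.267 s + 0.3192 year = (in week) 16.64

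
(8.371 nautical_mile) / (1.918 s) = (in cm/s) 8.083e+05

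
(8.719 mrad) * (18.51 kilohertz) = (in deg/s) 9247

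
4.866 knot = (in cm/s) 250.3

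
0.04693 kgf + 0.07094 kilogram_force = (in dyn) 1.156e+05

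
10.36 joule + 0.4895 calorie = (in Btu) 0.01176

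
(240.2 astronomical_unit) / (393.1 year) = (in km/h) 1.043e+04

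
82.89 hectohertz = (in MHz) 0.008289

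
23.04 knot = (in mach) 0.03481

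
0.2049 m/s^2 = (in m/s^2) 0.2049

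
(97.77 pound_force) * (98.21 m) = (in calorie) 1.021e+04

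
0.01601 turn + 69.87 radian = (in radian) 69.97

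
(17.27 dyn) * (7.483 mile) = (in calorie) 0.4971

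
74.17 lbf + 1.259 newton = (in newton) 331.2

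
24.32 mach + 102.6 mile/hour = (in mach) 24.45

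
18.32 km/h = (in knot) 9.892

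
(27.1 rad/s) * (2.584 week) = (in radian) 4.235e+07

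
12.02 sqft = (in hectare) 0.0001117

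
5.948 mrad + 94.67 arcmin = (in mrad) 33.49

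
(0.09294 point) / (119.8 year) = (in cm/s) 8.678e-13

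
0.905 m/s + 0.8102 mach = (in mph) 619.1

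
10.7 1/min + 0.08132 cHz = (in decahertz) 0.01791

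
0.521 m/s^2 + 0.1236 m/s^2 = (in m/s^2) 0.6446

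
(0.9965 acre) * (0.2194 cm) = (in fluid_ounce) 2.992e+05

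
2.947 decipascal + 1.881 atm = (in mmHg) 1430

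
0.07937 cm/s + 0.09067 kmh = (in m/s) 0.02598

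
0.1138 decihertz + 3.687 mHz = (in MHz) 1.507e-08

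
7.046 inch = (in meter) 0.179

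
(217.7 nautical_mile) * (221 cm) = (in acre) 220.2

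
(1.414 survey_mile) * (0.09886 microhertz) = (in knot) 0.0004373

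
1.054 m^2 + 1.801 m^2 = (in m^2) 2.855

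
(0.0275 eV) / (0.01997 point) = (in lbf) 1.406e-16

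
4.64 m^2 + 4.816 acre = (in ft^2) 2.098e+05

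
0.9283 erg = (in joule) 9.283e-08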